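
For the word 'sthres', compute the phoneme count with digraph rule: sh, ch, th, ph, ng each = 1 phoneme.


Parsing 'sthres' greedily, digraphs first:
  's' -> consonant phoneme (phonemes so far: 1)
  'th' -> digraph (1 consonant phoneme) (phonemes so far: 2)
  'r' -> consonant phoneme (phonemes so far: 3)
  'e' -> vowel phoneme (phonemes so far: 4)
  's' -> consonant phoneme (phonemes so far: 5)
Total phonemes: 5

5


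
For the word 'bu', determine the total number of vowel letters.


Scanning each character of 'bu':
  Position 1: 'b' -> consonant (running count: 0)
  Position 2: 'u' -> vowel (running count: 1)
Total vowels: 1

1


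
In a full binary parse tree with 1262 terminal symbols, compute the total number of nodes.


Leaf nodes (terminals): 1262
Internal nodes = n - 1 = 1262 - 1 = 1261
Total = leaves + internal = 1262 + 1261 = 2523

2523


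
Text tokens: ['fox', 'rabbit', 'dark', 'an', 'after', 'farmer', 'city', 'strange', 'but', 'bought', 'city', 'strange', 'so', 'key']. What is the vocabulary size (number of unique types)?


Listing all tokens and tracking unique types:
  Token 1: 'fox' -> NEW (unique so far: 1)
  Token 2: 'rabbit' -> NEW (unique so far: 2)
  Token 3: 'dark' -> NEW (unique so far: 3)
  Token 4: 'an' -> NEW (unique so far: 4)
  Token 5: 'after' -> NEW (unique so far: 5)
  Token 6: 'farmer' -> NEW (unique so far: 6)
  Token 7: 'city' -> NEW (unique so far: 7)
  Token 8: 'strange' -> NEW (unique so far: 8)
  Token 9: 'but' -> NEW (unique so far: 9)
  Token 10: 'bought' -> NEW (unique so far: 10)
  Token 11: 'city' -> duplicate (unique so far: 10)
  Token 12: 'strange' -> duplicate (unique so far: 10)
  Token 13: 'so' -> NEW (unique so far: 11)
  Token 14: 'key' -> NEW (unique so far: 12)
Unique types: ('after', 'an', 'bought', 'but', 'city', 'dark', 'farmer', 'fox', 'key', 'rabbit', 'so', 'strange')
Vocabulary size: 12

12


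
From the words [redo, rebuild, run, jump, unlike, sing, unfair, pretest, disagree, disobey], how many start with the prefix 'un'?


Checking each word for prefix 'un':
  'redo' -> no (count: 0)
  'rebuild' -> no (count: 0)
  'run' -> no (count: 0)
  'jump' -> no (count: 0)
  'unlike' -> YES, starts with 'un' (count: 1)
  'sing' -> no (count: 1)
  'unfair' -> YES, starts with 'un' (count: 2)
  'pretest' -> no (count: 2)
  'disagree' -> no (count: 2)
  'disobey' -> no (count: 2)
Total with prefix 'un': 2

2


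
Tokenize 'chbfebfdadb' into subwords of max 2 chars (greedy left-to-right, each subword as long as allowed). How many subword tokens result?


'chbfebfdadb' has 11 characters.
Chunking with max size 2:
  Chunk 1: 'ch' (positions 0-1)
  Chunk 2: 'bf' (positions 2-3)
  Chunk 3: 'eb' (positions 4-5)
  Chunk 4: 'fd' (positions 6-7)
  Chunk 5: 'ad' (positions 8-9)
  Chunk 6: 'b' (positions 10-10)
Total chunks: ceil(11 / 2) = 6

6


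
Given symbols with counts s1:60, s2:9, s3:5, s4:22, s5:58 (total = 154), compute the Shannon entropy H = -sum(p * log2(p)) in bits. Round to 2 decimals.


Computing entropy H = -sum(p_i * log2(p_i)):
  s1: p = 60/154 = 0.3896, -p*log2(p) = 0.5298
  s2: p = 9/154 = 0.0584, -p*log2(p) = 0.2394
  s3: p = 5/154 = 0.0325, -p*log2(p) = 0.1605
  s4: p = 22/154 = 0.1429, -p*log2(p) = 0.4011
  s5: p = 58/154 = 0.3766, -p*log2(p) = 0.5306
H = sum of terms = 1.8614
Rounded to 2 decimals: 1.86

1.86


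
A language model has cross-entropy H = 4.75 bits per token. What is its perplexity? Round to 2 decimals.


Perplexity formula: PP = 2^H
H = 4.75
PP = 2^4.75
Decompose: 2^4.75 = 2^4 * 2^0.75
2^4 = 16, 2^0.75 ~ 1.6817928
PP ~ 16 * 1.6817928 = 26.9086848
Rounded to 2 decimals: 26.91

26.91


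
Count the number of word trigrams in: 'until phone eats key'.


Word trigrams from [4] words:
  Trigram 1: (until phone eats)
  Trigram 2: (phone eats key)
Total word trigrams: 4 - 2 = 2

2


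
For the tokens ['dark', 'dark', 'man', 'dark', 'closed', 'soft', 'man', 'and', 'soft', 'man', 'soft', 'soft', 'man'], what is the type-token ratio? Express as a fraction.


Tokens: 13
Unique types: ('and', 'closed', 'dark', 'man', 'soft') = 5
TTR = 5/13
Already in lowest terms.

5/13


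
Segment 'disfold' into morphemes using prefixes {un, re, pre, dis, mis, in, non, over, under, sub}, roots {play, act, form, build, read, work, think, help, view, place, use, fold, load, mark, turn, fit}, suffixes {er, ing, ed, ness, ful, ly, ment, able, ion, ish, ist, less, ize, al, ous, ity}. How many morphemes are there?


Segmenting 'disfold' against the inventory:
  'dis' -> prefix (morpheme 1)
  'fold' -> root (morpheme 2)
Total morphemes: 2

2


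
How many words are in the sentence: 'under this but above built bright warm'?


Counting words by splitting on spaces:
  Word 1: 'under'
  Word 2: 'this'
  Word 3: 'but'
  Word 4: 'above'
  Word 5: 'built'
  Word 6: 'bright'
  Word 7: 'warm'
Total words: 7

7


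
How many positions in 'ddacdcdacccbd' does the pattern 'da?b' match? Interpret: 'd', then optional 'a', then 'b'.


Pattern: da?b means 'd', then optional 'a', then 'b'.
Scanning 'ddacdcdacccbd' position-by-position:
  Pos 0: window 'dda' -> no
  Pos 1: window 'dac' -> no
  Pos 2: window 'acd' -> no
  Pos 3: window 'cdc' -> no
  Pos 4: window 'dcd' -> no
  Pos 5: window 'cda' -> no
  Pos 6: window 'dac' -> no
  Pos 7: window 'acc' -> no
  Pos 8: window 'ccc' -> no
  Pos 9: window 'ccb' -> no
  Pos 10: window 'cbd' -> no
  Pos 11: window 'bd' -> no
  Pos 12: window 'd' -> no
Total matches: 0

0


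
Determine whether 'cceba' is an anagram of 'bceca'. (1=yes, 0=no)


Sort characters of 'cceba': 'abcce'
Sort characters of 'bceca': 'abcce'
Sorted forms match -> they ARE anagrams
Result: 1

1


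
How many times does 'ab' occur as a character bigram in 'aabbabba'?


Scanning 'aabbabba' for bigram 'ab':
  Position 0: 'aa' -> no
  Position 1: 'ab' -> MATCH
  Position 2: 'bb' -> no
  Position 3: 'ba' -> no
  Position 4: 'ab' -> MATCH
  Position 5: 'bb' -> no
  Position 6: 'ba' -> no
Total matches: 2

2


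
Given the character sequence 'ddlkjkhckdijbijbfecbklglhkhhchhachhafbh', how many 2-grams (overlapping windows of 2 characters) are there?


String 'ddlkjkhckdijbijbfecbklglhkhhchhachhafbh' has length L = 39.
Number of overlapping n-grams = L - n + 1
Substituting: 39 - 2 + 1 = 38

38


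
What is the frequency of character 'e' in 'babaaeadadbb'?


Scanning 'babaaeadadbb' for 'e':
  Position 5: 'e' -> MATCH (count: 1)
Total occurrences of 'e': 1

1


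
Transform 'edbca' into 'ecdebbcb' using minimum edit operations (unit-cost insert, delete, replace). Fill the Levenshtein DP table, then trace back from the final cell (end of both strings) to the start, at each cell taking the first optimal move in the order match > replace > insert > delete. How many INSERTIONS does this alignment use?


Edit distance = 4. Backtracking from cell (5, 8) with preference match > replace > insert > delete,
then listing the resulting alignment 'edbca' -> 'ecdebbcb' left to right:
  Step 1: keep 'e'
  Step 2: insert 'c' [insertion #1]
  Step 3: keep 'd'
  Step 4: insert 'e' [insertion #2]
  Step 5: insert 'b' [insertion #3]
  Step 6: keep 'b'
  Step 7: keep 'c'
  Step 8: replace a->b
Total insertions: 3

3


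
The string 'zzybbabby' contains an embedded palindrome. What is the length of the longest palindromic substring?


Scanning 'zzybbabby' for palindromic substrings.
Substring at positions 2-8: 'ybbabby'.
Check: reverse('ybbabby') = 'ybbabby' -> palindrome confirmed.
Neighbouring characters ('z' / '-') break symmetry, so it cannot extend further.
No longer palindromic substring exists; longest length = 7

7


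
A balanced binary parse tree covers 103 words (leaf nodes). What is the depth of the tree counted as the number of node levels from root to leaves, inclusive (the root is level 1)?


In a balanced binary tree with n leaves the deepest leaf is ceil(log2(n)) edges below the root,
so counting node levels inclusive of root and leaves gives ceil(log2(n)) + 1 levels.
log2(103) = 6.6865
ceil(6.6865) = 7
levels = 7 + 1 = 8

8


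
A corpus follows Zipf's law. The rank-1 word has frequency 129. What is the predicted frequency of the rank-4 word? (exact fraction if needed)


Zipf's law: freq(rank) = f1 / rank
f1 = 129, rank = 4
freq = 129 / 4
GCD(129, 4) = 1
Simplified: 129/4

129/4


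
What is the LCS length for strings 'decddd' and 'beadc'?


DP table for LCS of 'decddd' and 'beadc':
       b  e  a  d  c
    0  0  0  0  0  0
  d 0  0  0  0  1  1
  e 0  0  1  1  1  1
  c 0  0  1  1  1  2
  d 0  0  1  1  2  2
  d 0  0  1  1  2  2
  d 0  0  1  1  2  2
LCS: 'dc'
LCS length = 2

2


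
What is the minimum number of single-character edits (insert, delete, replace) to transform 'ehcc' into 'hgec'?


Building DP table for s1='ehcc' (len 4) and s2='hgec' (len 4):
       h  g  e  c
    0  1  2  3  4
  e 1  1  2  2  3
  h 2  1  2  3  3
  c 3  2  2  3  3
  c 4  3  3  3  3
Edit distance = dp[4][4] = 3

3


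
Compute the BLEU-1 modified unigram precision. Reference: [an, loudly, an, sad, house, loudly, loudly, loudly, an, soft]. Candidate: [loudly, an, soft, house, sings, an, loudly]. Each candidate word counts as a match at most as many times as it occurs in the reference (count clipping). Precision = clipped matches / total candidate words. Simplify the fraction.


Reference word counts: {'an': 3, 'house': 1, 'loudly': 4, 'sad': 1, 'soft': 1}
Checking each candidate word (with clipping):
  'loudly' -> in reference (ref count 4, used 1/4) -> match (matches: 1)
  'an' -> in reference (ref count 3, used 1/3) -> match (matches: 2)
  'soft' -> in reference (ref count 1, used 1/1) -> match (matches: 3)
  'house' -> in reference (ref count 1, used 1/1) -> match (matches: 4)
  'sings' -> not in reference -> no match (matches: 4)
  'an' -> in reference (ref count 3, used 2/3) -> match (matches: 5)
  'loudly' -> in reference (ref count 4, used 2/4) -> match (matches: 6)
Clipped matches: 6, Candidate length: 7
Precision = 6/7

6/7


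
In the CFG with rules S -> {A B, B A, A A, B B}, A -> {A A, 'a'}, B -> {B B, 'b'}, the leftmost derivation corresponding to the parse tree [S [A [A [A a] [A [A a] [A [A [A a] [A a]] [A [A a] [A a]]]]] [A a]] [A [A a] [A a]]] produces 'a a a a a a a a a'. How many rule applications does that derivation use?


Every bracketed nonterminal node [X ...] in the tree is produced by exactly one rule application.
Reading the tree off as a leftmost derivation:
  Step 1: S  =>  A A   (applied S -> A A)
  Step 2: A A  =>  A A A   (applied A -> A A)
  Step 3: A A A  =>  A A A A   (applied A -> A A)
  Step 4: A A A A  =>  a A A A   (applied A -> a)
  Step 5: a A A A  =>  a A A A A   (applied A -> A A)
  Step 6: a A A A A  =>  a a A A A   (applied A -> a)
  Step 7: a a A A A  =>  a a A A A A   (applied A -> A A)
  Step 8: a a A A A A  =>  a a A A A A A   (applied A -> A A)
  Step 9: a a A A A A A  =>  a a a A A A A   (applied A -> a)
  Step 10: a a a A A A A  =>  a a a a A A A   (applied A -> a)
  Step 11: a a a a A A A  =>  a a a a A A A A   (applied A -> A A)
  Step 12: a a a a A A A A  =>  a a a a a A A A   (applied A -> a)
  Step 13: a a a a a A A A  =>  a a a a a a A A   (applied A -> a)
  Step 14: a a a a a a A A  =>  a a a a a a a A   (applied A -> a)
  Step 15: a a a a a a a A  =>  a a a a a a a A A   (applied A -> A A)
  Step 16: a a a a a a a A A  =>  a a a a a a a a A   (applied A -> a)
  Step 17: a a a a a a a a A  =>  a a a a a a a a a   (applied A -> a)
Final yield: a a a a a a a a a
Total rewrite steps: 17

17


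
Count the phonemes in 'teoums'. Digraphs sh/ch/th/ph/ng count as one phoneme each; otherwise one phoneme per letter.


Parsing 'teoums' greedily, digraphs first:
  't' -> consonant phoneme (phonemes so far: 1)
  'e' -> vowel phoneme (phonemes so far: 2)
  'o' -> vowel phoneme (phonemes so far: 3)
  'u' -> vowel phoneme (phonemes so far: 4)
  'm' -> consonant phoneme (phonemes so far: 5)
  's' -> consonant phoneme (phonemes so far: 6)
Total phonemes: 6

6


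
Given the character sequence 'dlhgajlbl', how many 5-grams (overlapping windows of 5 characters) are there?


String 'dlhgajlbl' has length L = 9.
Number of overlapping n-grams = L - n + 1
Substituting: 9 - 5 + 1 = 5

5


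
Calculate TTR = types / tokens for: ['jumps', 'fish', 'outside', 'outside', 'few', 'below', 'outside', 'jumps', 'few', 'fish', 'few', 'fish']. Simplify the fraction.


Tokens: 12
Unique types: ('below', 'few', 'fish', 'jumps', 'outside') = 5
TTR = 5/12
Already in lowest terms.

5/12


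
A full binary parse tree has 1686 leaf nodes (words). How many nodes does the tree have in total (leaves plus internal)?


Leaf nodes (terminals): 1686
Internal nodes = n - 1 = 1686 - 1 = 1685
Total = leaves + internal = 1686 + 1685 = 3371

3371


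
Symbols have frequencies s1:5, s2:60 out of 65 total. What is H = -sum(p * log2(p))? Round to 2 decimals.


Computing entropy H = -sum(p_i * log2(p_i)):
  s1: p = 5/65 = 0.0769, -p*log2(p) = 0.2846
  s2: p = 60/65 = 0.9231, -p*log2(p) = 0.1066
H = sum of terms = 0.3912
Rounded to 2 decimals: 0.39

0.39


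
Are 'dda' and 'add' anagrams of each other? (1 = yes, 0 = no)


Sort characters of 'dda': 'add'
Sort characters of 'add': 'add'
Sorted forms match -> they ARE anagrams
Result: 1

1


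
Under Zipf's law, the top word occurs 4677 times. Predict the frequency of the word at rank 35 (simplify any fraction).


Zipf's law: freq(rank) = f1 / rank
f1 = 4677, rank = 35
freq = 4677 / 35
GCD(4677, 35) = 1
Simplified: 4677/35

4677/35


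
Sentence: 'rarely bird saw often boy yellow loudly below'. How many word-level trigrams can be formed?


Word trigrams from [8] words:
  Trigram 1: (rarely bird saw)
  Trigram 2: (bird saw often)
  Trigram 3: (saw often boy)
  Trigram 4: (often boy yellow)
  Trigram 5: (boy yellow loudly)
  Trigram 6: (yellow loudly below)
Total word trigrams: 8 - 2 = 6

6


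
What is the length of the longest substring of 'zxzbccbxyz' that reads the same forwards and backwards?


Scanning 'zxzbccbxyz' for palindromic substrings.
Substring at positions 3-6: 'bccb'.
Check: reverse('bccb') = 'bccb' -> palindrome confirmed.
Neighbouring characters ('z' / 'x') break symmetry, so it cannot extend further.
No longer palindromic substring exists; longest length = 4

4


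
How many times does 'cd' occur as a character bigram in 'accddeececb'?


Scanning 'accddeececb' for bigram 'cd':
  Position 0: 'ac' -> no
  Position 1: 'cc' -> no
  Position 2: 'cd' -> MATCH
  Position 3: 'dd' -> no
  Position 4: 'de' -> no
  Position 5: 'ee' -> no
  Position 6: 'ec' -> no
  Position 7: 'ce' -> no
  Position 8: 'ec' -> no
  Position 9: 'cb' -> no
Total matches: 1

1


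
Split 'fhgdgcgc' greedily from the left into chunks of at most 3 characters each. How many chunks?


'fhgdgcgc' has 8 characters.
Chunking with max size 3:
  Chunk 1: 'fhg' (positions 0-2)
  Chunk 2: 'dgc' (positions 3-5)
  Chunk 3: 'gc' (positions 6-7)
Total chunks: ceil(8 / 3) = 3

3


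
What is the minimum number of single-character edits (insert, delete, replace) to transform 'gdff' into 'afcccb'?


Building DP table for s1='gdff' (len 4) and s2='afcccb' (len 6):
       a  f  c  c  c  b
    0  1  2  3  4  5  6
  g 1  1  2  3  4  5  6
  d 2  2  2  3  4  5  6
  f 3  3  2  3  4  5  6
  f 4  4  3  3  4  5  6
Edit distance = dp[4][6] = 6

6


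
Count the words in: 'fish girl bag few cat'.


Counting words by splitting on spaces:
  Word 1: 'fish'
  Word 2: 'girl'
  Word 3: 'bag'
  Word 4: 'few'
  Word 5: 'cat'
Total words: 5

5


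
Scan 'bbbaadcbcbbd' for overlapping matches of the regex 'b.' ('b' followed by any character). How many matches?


Pattern: b. means 'b' followed by any character.
Scanning 'bbbaadcbcbbd' position-by-position:
  Pos 0: window 'bb' -> MATCH
  Pos 1: window 'bb' -> MATCH
  Pos 2: window 'ba' -> MATCH
  Pos 3: window 'aa' -> no
  Pos 4: window 'ad' -> no
  Pos 5: window 'dc' -> no
  Pos 6: window 'cb' -> no
  Pos 7: window 'bc' -> MATCH
  Pos 8: window 'cb' -> no
  Pos 9: window 'bb' -> MATCH
  Pos 10: window 'bd' -> MATCH
  Pos 11: window 'd' -> no
Total matches: 6

6


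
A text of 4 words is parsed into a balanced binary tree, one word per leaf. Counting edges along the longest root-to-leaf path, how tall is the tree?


In a balanced binary tree with n leaves the deepest leaf is ceil(log2(n)) edges below the root.
log2(4) = 2.0000
ceil(2.0000) = 2
height (edges) = 2

2


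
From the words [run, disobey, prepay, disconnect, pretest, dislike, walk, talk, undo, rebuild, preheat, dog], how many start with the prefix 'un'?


Checking each word for prefix 'un':
  'run' -> no (count: 0)
  'disobey' -> no (count: 0)
  'prepay' -> no (count: 0)
  'disconnect' -> no (count: 0)
  'pretest' -> no (count: 0)
  'dislike' -> no (count: 0)
  'walk' -> no (count: 0)
  'talk' -> no (count: 0)
  'undo' -> YES, starts with 'un' (count: 1)
  'rebuild' -> no (count: 1)
  'preheat' -> no (count: 1)
  'dog' -> no (count: 1)
Total with prefix 'un': 1

1


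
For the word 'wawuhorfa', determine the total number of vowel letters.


Scanning each character of 'wawuhorfa':
  Position 1: 'w' -> consonant (running count: 0)
  Position 2: 'a' -> vowel (running count: 1)
  Position 3: 'w' -> consonant (running count: 1)
  Position 4: 'u' -> vowel (running count: 2)
  Position 5: 'h' -> consonant (running count: 2)
  Position 6: 'o' -> vowel (running count: 3)
  Position 7: 'r' -> consonant (running count: 3)
  Position 8: 'f' -> consonant (running count: 3)
  Position 9: 'a' -> vowel (running count: 4)
Total vowels: 4

4


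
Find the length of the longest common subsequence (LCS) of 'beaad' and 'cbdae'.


DP table for LCS of 'beaad' and 'cbdae':
       c  b  d  a  e
    0  0  0  0  0  0
  b 0  0  1  1  1  1
  e 0  0  1  1  1  2
  a 0  0  1  1  2  2
  a 0  0  1  1  2  2
  d 0  0  1  2  2  2
LCS: 'be'
LCS length = 2

2


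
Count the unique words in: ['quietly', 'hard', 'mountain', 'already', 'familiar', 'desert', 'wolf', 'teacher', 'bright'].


Listing all tokens and tracking unique types:
  Token 1: 'quietly' -> NEW (unique so far: 1)
  Token 2: 'hard' -> NEW (unique so far: 2)
  Token 3: 'mountain' -> NEW (unique so far: 3)
  Token 4: 'already' -> NEW (unique so far: 4)
  Token 5: 'familiar' -> NEW (unique so far: 5)
  Token 6: 'desert' -> NEW (unique so far: 6)
  Token 7: 'wolf' -> NEW (unique so far: 7)
  Token 8: 'teacher' -> NEW (unique so far: 8)
  Token 9: 'bright' -> NEW (unique so far: 9)
Unique types: ('already', 'bright', 'desert', 'familiar', 'hard', 'mountain', 'quietly', 'teacher', 'wolf')
Vocabulary size: 9

9


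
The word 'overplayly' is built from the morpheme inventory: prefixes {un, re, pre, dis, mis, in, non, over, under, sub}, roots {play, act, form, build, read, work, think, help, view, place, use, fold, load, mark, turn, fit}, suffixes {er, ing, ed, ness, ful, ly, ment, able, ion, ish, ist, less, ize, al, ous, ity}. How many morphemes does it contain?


Segmenting 'overplayly' against the inventory:
  'over' -> prefix (morpheme 1)
  'play' -> root (morpheme 2)
  'ly' -> suffix (morpheme 3)
Total morphemes: 3

3


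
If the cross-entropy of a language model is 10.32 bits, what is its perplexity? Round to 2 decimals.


Perplexity formula: PP = 2^H
H = 10.32
PP = 2^10.32
Decompose: 2^10.32 = 2^10 * 2^0.32
2^10 = 1024, 2^0.32 ~ 1.2483305
PP ~ 1024 * 1.2483305 = 1278.2904320
Rounded to 2 decimals: 1278.29

1278.29


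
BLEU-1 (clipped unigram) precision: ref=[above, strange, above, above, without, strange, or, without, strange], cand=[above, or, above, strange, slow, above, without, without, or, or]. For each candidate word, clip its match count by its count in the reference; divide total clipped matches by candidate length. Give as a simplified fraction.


Reference word counts: {'above': 3, 'or': 1, 'strange': 3, 'without': 2}
Checking each candidate word (with clipping):
  'above' -> in reference (ref count 3, used 1/3) -> match (matches: 1)
  'or' -> in reference (ref count 1, used 1/1) -> match (matches: 2)
  'above' -> in reference (ref count 3, used 2/3) -> match (matches: 3)
  'strange' -> in reference (ref count 3, used 1/3) -> match (matches: 4)
  'slow' -> not in reference -> no match (matches: 4)
  'above' -> in reference (ref count 3, used 3/3) -> match (matches: 5)
  'without' -> in reference (ref count 2, used 1/2) -> match (matches: 6)
  'without' -> in reference (ref count 2, used 2/2) -> match (matches: 7)
  'or' -> ref count 1 already used up (1/1) -> clipped, no match (matches: 7)
  'or' -> ref count 1 already used up (1/1) -> clipped, no match (matches: 7)
Clipped matches: 7, Candidate length: 10
Precision = 7/10

7/10


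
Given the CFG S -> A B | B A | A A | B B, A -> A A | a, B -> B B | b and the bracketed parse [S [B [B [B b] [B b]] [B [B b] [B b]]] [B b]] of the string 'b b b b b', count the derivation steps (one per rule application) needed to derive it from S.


Every bracketed nonterminal node [X ...] in the tree is produced by exactly one rule application.
Reading the tree off as a leftmost derivation:
  Step 1: S  =>  B B   (applied S -> B B)
  Step 2: B B  =>  B B B   (applied B -> B B)
  Step 3: B B B  =>  B B B B   (applied B -> B B)
  Step 4: B B B B  =>  b B B B   (applied B -> b)
  Step 5: b B B B  =>  b b B B   (applied B -> b)
  Step 6: b b B B  =>  b b B B B   (applied B -> B B)
  Step 7: b b B B B  =>  b b b B B   (applied B -> b)
  Step 8: b b b B B  =>  b b b b B   (applied B -> b)
  Step 9: b b b b B  =>  b b b b b   (applied B -> b)
Final yield: b b b b b
Total rewrite steps: 9

9


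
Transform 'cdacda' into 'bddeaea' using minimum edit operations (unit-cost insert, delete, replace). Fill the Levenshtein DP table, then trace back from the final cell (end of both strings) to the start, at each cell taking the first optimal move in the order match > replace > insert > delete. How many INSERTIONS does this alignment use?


Edit distance = 5. Backtracking from cell (6, 7) with preference match > replace > insert > delete,
then listing the resulting alignment 'cdacda' -> 'bddeaea' left to right:
  Step 1: insert 'b' [insertion #1]
  Step 2: replace c->d
  Step 3: keep 'd'
  Step 4: replace a->e
  Step 5: replace c->a
  Step 6: replace d->e
  Step 7: keep 'a'
Total insertions: 1

1


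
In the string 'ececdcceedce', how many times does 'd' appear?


Scanning 'ececdcceedce' for 'd':
  Position 4: 'd' -> MATCH (count: 1)
  Position 9: 'd' -> MATCH (count: 2)
Total occurrences of 'd': 2

2


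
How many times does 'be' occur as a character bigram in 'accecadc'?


Scanning 'accecadc' for bigram 'be':
  Position 0: 'ac' -> no
  Position 1: 'cc' -> no
  Position 2: 'ce' -> no
  Position 3: 'ec' -> no
  Position 4: 'ca' -> no
  Position 5: 'ad' -> no
  Position 6: 'dc' -> no
Total matches: 0

0


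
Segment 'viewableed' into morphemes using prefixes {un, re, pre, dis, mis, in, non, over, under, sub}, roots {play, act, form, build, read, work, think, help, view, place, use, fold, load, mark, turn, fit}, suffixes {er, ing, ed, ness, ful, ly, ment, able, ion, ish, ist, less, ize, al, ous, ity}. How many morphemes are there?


Segmenting 'viewableed' against the inventory:
  'view' -> root (morpheme 1)
  'able' -> suffix (morpheme 2)
  'ed' -> suffix (morpheme 3)
Total morphemes: 3

3


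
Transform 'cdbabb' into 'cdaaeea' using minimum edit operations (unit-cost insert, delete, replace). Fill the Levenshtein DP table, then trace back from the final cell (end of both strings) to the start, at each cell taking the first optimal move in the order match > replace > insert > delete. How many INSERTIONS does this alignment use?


Edit distance = 4. Backtracking from cell (6, 7) with preference match > replace > insert > delete,
then listing the resulting alignment 'cdbabb' -> 'cdaaeea' left to right:
  Step 1: keep 'c'
  Step 2: keep 'd'
  Step 3: replace b->a
  Step 4: keep 'a'
  Step 5: insert 'e' [insertion #1]
  Step 6: replace b->e
  Step 7: replace b->a
Total insertions: 1

1


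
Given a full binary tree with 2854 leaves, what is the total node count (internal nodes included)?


Leaf nodes (terminals): 2854
Internal nodes = n - 1 = 2854 - 1 = 2853
Total = leaves + internal = 2854 + 2853 = 5707

5707


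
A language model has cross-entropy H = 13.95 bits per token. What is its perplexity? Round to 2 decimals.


Perplexity formula: PP = 2^H
H = 13.95
PP = 2^13.95
Decompose: 2^13.95 = 2^13 * 2^0.95
2^13 = 8192, 2^0.95 ~ 1.9318727
PP ~ 8192 * 1.9318727 = 15825.9011584
Rounded to 2 decimals: 15825.90

15825.90


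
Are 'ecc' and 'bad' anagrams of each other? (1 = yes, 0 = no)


Sort characters of 'ecc': 'cce'
Sort characters of 'bad': 'abd'
Sorted forms differ -> they are NOT anagrams
Result: 0

0


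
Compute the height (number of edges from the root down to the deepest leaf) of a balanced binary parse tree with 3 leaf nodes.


In a balanced binary tree with n leaves the deepest leaf is ceil(log2(n)) edges below the root.
log2(3) = 1.5850
ceil(1.5850) = 2
height (edges) = 2

2


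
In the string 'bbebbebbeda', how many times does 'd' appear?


Scanning 'bbebbebbeda' for 'd':
  Position 9: 'd' -> MATCH (count: 1)
Total occurrences of 'd': 1

1


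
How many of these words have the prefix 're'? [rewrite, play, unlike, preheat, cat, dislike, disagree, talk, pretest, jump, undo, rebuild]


Checking each word for prefix 're':
  'rewrite' -> YES, starts with 're' (count: 1)
  'play' -> no (count: 1)
  'unlike' -> no (count: 1)
  'preheat' -> no (count: 1)
  'cat' -> no (count: 1)
  'dislike' -> no (count: 1)
  'disagree' -> no (count: 1)
  'talk' -> no (count: 1)
  'pretest' -> no (count: 1)
  'jump' -> no (count: 1)
  'undo' -> no (count: 1)
  'rebuild' -> YES, starts with 're' (count: 2)
Total with prefix 're': 2

2


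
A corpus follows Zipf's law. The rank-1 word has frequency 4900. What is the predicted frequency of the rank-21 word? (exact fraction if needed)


Zipf's law: freq(rank) = f1 / rank
f1 = 4900, rank = 21
freq = 4900 / 21
GCD(4900, 21) = 7
Simplified: 700/3

700/3


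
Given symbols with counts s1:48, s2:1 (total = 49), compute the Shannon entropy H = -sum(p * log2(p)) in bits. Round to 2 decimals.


Computing entropy H = -sum(p_i * log2(p_i)):
  s1: p = 48/49 = 0.9796, -p*log2(p) = 0.0291
  s2: p = 1/49 = 0.0204, -p*log2(p) = 0.1146
H = sum of terms = 0.1437
Rounded to 2 decimals: 0.14

0.14


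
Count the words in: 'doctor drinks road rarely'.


Counting words by splitting on spaces:
  Word 1: 'doctor'
  Word 2: 'drinks'
  Word 3: 'road'
  Word 4: 'rarely'
Total words: 4

4


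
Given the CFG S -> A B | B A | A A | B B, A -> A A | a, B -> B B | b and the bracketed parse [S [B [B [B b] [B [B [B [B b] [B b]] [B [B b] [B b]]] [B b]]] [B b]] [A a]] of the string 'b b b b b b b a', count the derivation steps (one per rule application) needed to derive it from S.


Every bracketed nonterminal node [X ...] in the tree is produced by exactly one rule application.
Reading the tree off as a leftmost derivation:
  Step 1: S  =>  B A   (applied S -> B A)
  Step 2: B A  =>  B B A   (applied B -> B B)
  Step 3: B B A  =>  B B B A   (applied B -> B B)
  Step 4: B B B A  =>  b B B A   (applied B -> b)
  Step 5: b B B A  =>  b B B B A   (applied B -> B B)
  Step 6: b B B B A  =>  b B B B B A   (applied B -> B B)
  Step 7: b B B B B A  =>  b B B B B B A   (applied B -> B B)
  Step 8: b B B B B B A  =>  b b B B B B A   (applied B -> b)
  Step 9: b b B B B B A  =>  b b b B B B A   (applied B -> b)
  Step 10: b b b B B B A  =>  b b b B B B B A   (applied B -> B B)
  Step 11: b b b B B B B A  =>  b b b b B B B A   (applied B -> b)
  Step 12: b b b b B B B A  =>  b b b b b B B A   (applied B -> b)
  Step 13: b b b b b B B A  =>  b b b b b b B A   (applied B -> b)
  Step 14: b b b b b b B A  =>  b b b b b b b A   (applied B -> b)
  Step 15: b b b b b b b A  =>  b b b b b b b a   (applied A -> a)
Final yield: b b b b b b b a
Total rewrite steps: 15

15


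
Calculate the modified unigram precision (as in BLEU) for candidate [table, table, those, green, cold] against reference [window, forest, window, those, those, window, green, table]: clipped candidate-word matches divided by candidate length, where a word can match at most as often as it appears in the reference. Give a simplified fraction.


Reference word counts: {'forest': 1, 'green': 1, 'table': 1, 'those': 2, 'window': 3}
Checking each candidate word (with clipping):
  'table' -> in reference (ref count 1, used 1/1) -> match (matches: 1)
  'table' -> ref count 1 already used up (1/1) -> clipped, no match (matches: 1)
  'those' -> in reference (ref count 2, used 1/2) -> match (matches: 2)
  'green' -> in reference (ref count 1, used 1/1) -> match (matches: 3)
  'cold' -> not in reference -> no match (matches: 3)
Clipped matches: 3, Candidate length: 5
Precision = 3/5

3/5


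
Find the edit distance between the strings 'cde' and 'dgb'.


Building DP table for s1='cde' (len 3) and s2='dgb' (len 3):
       d  g  b
    0  1  2  3
  c 1  1  2  3
  d 2  1  2  3
  e 3  2  2  3
Edit distance = dp[3][3] = 3

3


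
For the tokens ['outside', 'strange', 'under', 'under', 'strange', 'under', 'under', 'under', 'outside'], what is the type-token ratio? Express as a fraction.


Tokens: 9
Unique types: ('outside', 'strange', 'under') = 3
TTR = 3/9
Simplify: divide both by 3 -> 1/3
TTR = 1/3

1/3


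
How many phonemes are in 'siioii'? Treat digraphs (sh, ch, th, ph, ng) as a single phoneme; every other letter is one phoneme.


Parsing 'siioii' greedily, digraphs first:
  's' -> consonant phoneme (phonemes so far: 1)
  'i' -> vowel phoneme (phonemes so far: 2)
  'i' -> vowel phoneme (phonemes so far: 3)
  'o' -> vowel phoneme (phonemes so far: 4)
  'i' -> vowel phoneme (phonemes so far: 5)
  'i' -> vowel phoneme (phonemes so far: 6)
Total phonemes: 6

6


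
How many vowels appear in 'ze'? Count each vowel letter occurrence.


Scanning each character of 'ze':
  Position 1: 'z' -> consonant (running count: 0)
  Position 2: 'e' -> vowel (running count: 1)
Total vowels: 1

1


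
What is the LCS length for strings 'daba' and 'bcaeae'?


DP table for LCS of 'daba' and 'bcaeae':
       b  c  a  e  a  e
    0  0  0  0  0  0  0
  d 0  0  0  0  0  0  0
  a 0  0  0  1  1  1  1
  b 0  1  1  1  1  1  1
  a 0  1  1  2  2  2  2
LCS: 'aa'
LCS length = 2

2


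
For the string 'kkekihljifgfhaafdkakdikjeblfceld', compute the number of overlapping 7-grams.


String 'kkekihljifgfhaafdkakdikjeblfceld' has length L = 32.
Number of overlapping n-grams = L - n + 1
Substituting: 32 - 7 + 1 = 26

26


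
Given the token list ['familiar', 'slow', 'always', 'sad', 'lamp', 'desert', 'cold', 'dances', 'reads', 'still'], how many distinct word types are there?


Listing all tokens and tracking unique types:
  Token 1: 'familiar' -> NEW (unique so far: 1)
  Token 2: 'slow' -> NEW (unique so far: 2)
  Token 3: 'always' -> NEW (unique so far: 3)
  Token 4: 'sad' -> NEW (unique so far: 4)
  Token 5: 'lamp' -> NEW (unique so far: 5)
  Token 6: 'desert' -> NEW (unique so far: 6)
  Token 7: 'cold' -> NEW (unique so far: 7)
  Token 8: 'dances' -> NEW (unique so far: 8)
  Token 9: 'reads' -> NEW (unique so far: 9)
  Token 10: 'still' -> NEW (unique so far: 10)
Unique types: ('always', 'cold', 'dances', 'desert', 'familiar', 'lamp', 'reads', 'sad', 'slow', 'still')
Vocabulary size: 10

10


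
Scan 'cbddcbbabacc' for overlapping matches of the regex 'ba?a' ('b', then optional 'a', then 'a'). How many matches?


Pattern: ba?a means 'b', then optional 'a', then 'a'.
Scanning 'cbddcbbabacc' position-by-position:
  Pos 0: window 'cbd' -> no
  Pos 1: window 'bdd' -> no
  Pos 2: window 'ddc' -> no
  Pos 3: window 'dcb' -> no
  Pos 4: window 'cbb' -> no
  Pos 5: window 'bba' -> no
  Pos 6: window 'bab' -> MATCH
  Pos 7: window 'aba' -> no
  Pos 8: window 'bac' -> MATCH
  Pos 9: window 'acc' -> no
  Pos 10: window 'cc' -> no
  Pos 11: window 'c' -> no
Total matches: 2

2


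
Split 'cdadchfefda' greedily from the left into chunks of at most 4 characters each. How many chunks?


'cdadchfefda' has 11 characters.
Chunking with max size 4:
  Chunk 1: 'cdad' (positions 0-3)
  Chunk 2: 'chfe' (positions 4-7)
  Chunk 3: 'fda' (positions 8-10)
Total chunks: ceil(11 / 4) = 3

3


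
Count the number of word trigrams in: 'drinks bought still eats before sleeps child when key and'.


Word trigrams from [10] words:
  Trigram 1: (drinks bought still)
  Trigram 2: (bought still eats)
  Trigram 3: (still eats before)
  Trigram 4: (eats before sleeps)
  Trigram 5: (before sleeps child)
  Trigram 6: (sleeps child when)
  Trigram 7: (child when key)
  Trigram 8: (when key and)
Total word trigrams: 10 - 2 = 8

8


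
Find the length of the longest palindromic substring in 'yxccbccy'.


Scanning 'yxccbccy' for palindromic substrings.
Substring at positions 2-6: 'ccbcc'.
Check: reverse('ccbcc') = 'ccbcc' -> palindrome confirmed.
Neighbouring characters ('x' / 'y') break symmetry, so it cannot extend further.
No longer palindromic substring exists; longest length = 5

5


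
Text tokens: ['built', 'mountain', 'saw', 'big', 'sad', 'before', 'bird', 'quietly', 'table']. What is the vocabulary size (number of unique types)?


Listing all tokens and tracking unique types:
  Token 1: 'built' -> NEW (unique so far: 1)
  Token 2: 'mountain' -> NEW (unique so far: 2)
  Token 3: 'saw' -> NEW (unique so far: 3)
  Token 4: 'big' -> NEW (unique so far: 4)
  Token 5: 'sad' -> NEW (unique so far: 5)
  Token 6: 'before' -> NEW (unique so far: 6)
  Token 7: 'bird' -> NEW (unique so far: 7)
  Token 8: 'quietly' -> NEW (unique so far: 8)
  Token 9: 'table' -> NEW (unique so far: 9)
Unique types: ('before', 'big', 'bird', 'built', 'mountain', 'quietly', 'sad', 'saw', 'table')
Vocabulary size: 9

9


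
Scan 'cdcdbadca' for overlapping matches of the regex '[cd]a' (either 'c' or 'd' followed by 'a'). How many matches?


Pattern: [cd]a means either 'c' or 'd' followed by 'a'.
Scanning 'cdcdbadca' position-by-position:
  Pos 0: window 'cd' -> no
  Pos 1: window 'dc' -> no
  Pos 2: window 'cd' -> no
  Pos 3: window 'db' -> no
  Pos 4: window 'ba' -> no
  Pos 5: window 'ad' -> no
  Pos 6: window 'dc' -> no
  Pos 7: window 'ca' -> MATCH
  Pos 8: window 'a' -> no
Total matches: 1

1


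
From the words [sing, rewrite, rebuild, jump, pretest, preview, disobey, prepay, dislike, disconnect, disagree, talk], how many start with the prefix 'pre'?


Checking each word for prefix 'pre':
  'sing' -> no (count: 0)
  'rewrite' -> no (count: 0)
  'rebuild' -> no (count: 0)
  'jump' -> no (count: 0)
  'pretest' -> YES, starts with 'pre' (count: 1)
  'preview' -> YES, starts with 'pre' (count: 2)
  'disobey' -> no (count: 2)
  'prepay' -> YES, starts with 'pre' (count: 3)
  'dislike' -> no (count: 3)
  'disconnect' -> no (count: 3)
  'disagree' -> no (count: 3)
  'talk' -> no (count: 3)
Total with prefix 'pre': 3

3


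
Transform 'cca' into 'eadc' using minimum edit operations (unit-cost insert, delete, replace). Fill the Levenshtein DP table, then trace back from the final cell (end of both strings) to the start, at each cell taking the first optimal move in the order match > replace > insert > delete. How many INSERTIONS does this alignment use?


Edit distance = 4. Backtracking from cell (3, 4) with preference match > replace > insert > delete,
then listing the resulting alignment 'cca' -> 'eadc' left to right:
  Step 1: insert 'e' [insertion #1]
  Step 2: replace c->a
  Step 3: replace c->d
  Step 4: replace a->c
Total insertions: 1

1


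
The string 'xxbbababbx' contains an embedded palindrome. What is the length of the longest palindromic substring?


Scanning 'xxbbababbx' for palindromic substrings.
Substring at positions 1-9: 'xbbababbx'.
Check: reverse('xbbababbx') = 'xbbababbx' -> palindrome confirmed.
Neighbouring characters ('x' / '-') break symmetry, so it cannot extend further.
No longer palindromic substring exists; longest length = 9

9


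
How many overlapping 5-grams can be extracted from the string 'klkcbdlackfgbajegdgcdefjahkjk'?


String 'klkcbdlackfgbajegdgcdefjahkjk' has length L = 29.
Number of overlapping n-grams = L - n + 1
Substituting: 29 - 5 + 1 = 25

25


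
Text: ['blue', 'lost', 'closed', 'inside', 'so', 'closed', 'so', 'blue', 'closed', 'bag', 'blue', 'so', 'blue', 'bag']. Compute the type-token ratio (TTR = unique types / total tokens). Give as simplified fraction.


Tokens: 14
Unique types: ('bag', 'blue', 'closed', 'inside', 'lost', 'so') = 6
TTR = 6/14
Simplify: divide both by 2 -> 3/7
TTR = 3/7

3/7


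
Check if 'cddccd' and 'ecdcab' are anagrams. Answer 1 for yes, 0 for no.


Sort characters of 'cddccd': 'cccddd'
Sort characters of 'ecdcab': 'abccde'
Sorted forms differ -> they are NOT anagrams
Result: 0

0


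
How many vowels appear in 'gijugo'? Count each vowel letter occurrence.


Scanning each character of 'gijugo':
  Position 1: 'g' -> consonant (running count: 0)
  Position 2: 'i' -> vowel (running count: 1)
  Position 3: 'j' -> consonant (running count: 1)
  Position 4: 'u' -> vowel (running count: 2)
  Position 5: 'g' -> consonant (running count: 2)
  Position 6: 'o' -> vowel (running count: 3)
Total vowels: 3

3


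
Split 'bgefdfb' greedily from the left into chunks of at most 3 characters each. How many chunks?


'bgefdfb' has 7 characters.
Chunking with max size 3:
  Chunk 1: 'bge' (positions 0-2)
  Chunk 2: 'fdf' (positions 3-5)
  Chunk 3: 'b' (positions 6-6)
Total chunks: ceil(7 / 3) = 3

3


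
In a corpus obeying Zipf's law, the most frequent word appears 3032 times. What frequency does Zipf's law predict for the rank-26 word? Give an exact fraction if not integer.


Zipf's law: freq(rank) = f1 / rank
f1 = 3032, rank = 26
freq = 3032 / 26
GCD(3032, 26) = 2
Simplified: 1516/13

1516/13


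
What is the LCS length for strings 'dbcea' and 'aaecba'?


DP table for LCS of 'dbcea' and 'aaecba':
       a  a  e  c  b  a
    0  0  0  0  0  0  0
  d 0  0  0  0  0  0  0
  b 0  0  0  0  0  1  1
  c 0  0  0  0  1  1  1
  e 0  0  0  1  1  1  1
  a 0  1  1  1  1  1  2
LCS: 'ba'
LCS length = 2

2


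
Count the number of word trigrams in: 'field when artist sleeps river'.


Word trigrams from [5] words:
  Trigram 1: (field when artist)
  Trigram 2: (when artist sleeps)
  Trigram 3: (artist sleeps river)
Total word trigrams: 5 - 2 = 3

3


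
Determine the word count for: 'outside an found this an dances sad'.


Counting words by splitting on spaces:
  Word 1: 'outside'
  Word 2: 'an'
  Word 3: 'found'
  Word 4: 'this'
  Word 5: 'an'
  Word 6: 'dances'
  Word 7: 'sad'
Total words: 7

7


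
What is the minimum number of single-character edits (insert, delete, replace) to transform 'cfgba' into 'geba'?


Building DP table for s1='cfgba' (len 5) and s2='geba' (len 4):
       g  e  b  a
    0  1  2  3  4
  c 1  1  2  3  4
  f 2  2  2  3  4
  g 3  2  3  3  4
  b 4  3  3  3  4
  a 5  4  4  4  3
Edit distance = dp[5][4] = 3

3


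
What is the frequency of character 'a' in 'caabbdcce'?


Scanning 'caabbdcce' for 'a':
  Position 1: 'a' -> MATCH (count: 1)
  Position 2: 'a' -> MATCH (count: 2)
Total occurrences of 'a': 2

2


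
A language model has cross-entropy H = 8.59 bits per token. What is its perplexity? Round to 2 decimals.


Perplexity formula: PP = 2^H
H = 8.59
PP = 2^8.59
Decompose: 2^8.59 = 2^8 * 2^0.59
2^8 = 256, 2^0.59 ~ 1.5052467
PP ~ 256 * 1.5052467 = 385.3431552
Rounded to 2 decimals: 385.34

385.34


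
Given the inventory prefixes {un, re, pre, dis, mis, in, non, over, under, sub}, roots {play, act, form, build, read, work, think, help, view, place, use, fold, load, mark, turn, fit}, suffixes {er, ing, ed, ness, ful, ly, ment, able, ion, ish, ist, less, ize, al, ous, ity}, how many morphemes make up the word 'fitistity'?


Segmenting 'fitistity' against the inventory:
  'fit' -> root (morpheme 1)
  'ist' -> suffix (morpheme 2)
  'ity' -> suffix (morpheme 3)
Total morphemes: 3

3
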